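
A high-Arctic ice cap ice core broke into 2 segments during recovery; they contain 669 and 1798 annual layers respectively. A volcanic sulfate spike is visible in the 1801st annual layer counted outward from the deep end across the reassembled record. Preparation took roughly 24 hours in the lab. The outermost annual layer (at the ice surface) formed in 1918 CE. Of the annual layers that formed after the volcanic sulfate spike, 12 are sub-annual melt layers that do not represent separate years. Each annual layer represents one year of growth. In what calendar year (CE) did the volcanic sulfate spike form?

Total annual layers = 669 + 1798 = 2467.
Between annual layer 1801 and the ice surface there are 2467 − 1801 = 666 annual layers.
666 − 12 false = 654 true annual layers after the volcanic sulfate spike.
1918 − 654 = 1264 CE.

1264 CE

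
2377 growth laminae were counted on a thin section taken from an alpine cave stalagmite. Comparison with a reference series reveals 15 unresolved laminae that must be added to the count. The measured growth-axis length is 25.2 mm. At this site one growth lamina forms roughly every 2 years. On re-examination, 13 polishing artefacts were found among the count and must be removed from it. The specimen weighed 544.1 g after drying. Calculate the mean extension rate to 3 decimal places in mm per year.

0.005 mm per year

After corrections the count is 2377 − 13 + 15 = 2379 growth laminae.
2379 growth laminae at 2 years each span 2379 × 2 = 4758 years.
Mean rate = 25.2 mm / 4758 years ≈ 0.005 mm per year.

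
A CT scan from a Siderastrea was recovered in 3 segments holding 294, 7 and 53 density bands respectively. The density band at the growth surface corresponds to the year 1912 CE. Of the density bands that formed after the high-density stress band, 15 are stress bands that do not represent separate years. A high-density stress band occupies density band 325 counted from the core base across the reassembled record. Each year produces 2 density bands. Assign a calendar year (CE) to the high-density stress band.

1905 CE

Total density bands = 294 + 7 + 53 = 354.
354 − 325 = 29 density bands lie beyond the high-density stress band toward the growth surface.
29 − 15 false = 14 true density bands after the high-density stress band.
Dividing by 2 density bands per year: 14 / 2 = 7 years.
The density band at the growth surface is 1912 CE, so the high-density stress band dates to 1912 − 7 = 1905 CE.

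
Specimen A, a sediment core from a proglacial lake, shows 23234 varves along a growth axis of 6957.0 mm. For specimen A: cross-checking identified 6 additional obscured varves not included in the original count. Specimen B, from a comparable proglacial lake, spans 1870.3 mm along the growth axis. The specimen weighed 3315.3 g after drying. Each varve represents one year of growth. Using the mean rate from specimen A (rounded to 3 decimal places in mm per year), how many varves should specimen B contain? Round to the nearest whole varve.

6255 varves

Specimen A: true varve count = 23234 + 6 = 23240.
A: Extension rate ≈ 6957.0 / 23240 = 0.299 mm/year.
B spans 1870.3 / 0.299 = 6255.18 years ≈ 6255 varves.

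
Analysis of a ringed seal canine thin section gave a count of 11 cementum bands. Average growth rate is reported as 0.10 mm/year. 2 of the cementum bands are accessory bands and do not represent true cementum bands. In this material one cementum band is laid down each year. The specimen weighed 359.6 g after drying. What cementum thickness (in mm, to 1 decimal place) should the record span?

0.9 mm

Adjusted count: 11 − 2 = 9 cementum bands.
Predicted length = 0.10 mm/year × 9 years = 0.9 mm.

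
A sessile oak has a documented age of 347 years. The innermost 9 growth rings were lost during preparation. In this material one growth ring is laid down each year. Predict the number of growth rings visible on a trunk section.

338 growth rings

At one growth ring per year, 347 years correspond to 347 growth rings.
347 − 9 missed = 338 growth rings expected in the prepared section.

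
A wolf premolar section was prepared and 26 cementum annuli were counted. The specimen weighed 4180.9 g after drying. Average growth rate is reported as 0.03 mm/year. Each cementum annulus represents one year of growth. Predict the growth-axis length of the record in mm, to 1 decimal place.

26 years of growth are recorded.
Length ≈ 0.03 × 26 = 0.8 mm.

0.8 mm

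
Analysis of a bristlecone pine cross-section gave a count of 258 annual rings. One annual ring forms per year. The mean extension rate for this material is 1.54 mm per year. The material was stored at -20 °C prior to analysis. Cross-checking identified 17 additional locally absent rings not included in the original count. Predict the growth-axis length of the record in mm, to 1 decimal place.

Correcting the raw count gives 258 + 17 = 275 true annual rings.
275 years at 1.54 mm/year gives 1.54 × 275 = 423.5 mm.

423.5 mm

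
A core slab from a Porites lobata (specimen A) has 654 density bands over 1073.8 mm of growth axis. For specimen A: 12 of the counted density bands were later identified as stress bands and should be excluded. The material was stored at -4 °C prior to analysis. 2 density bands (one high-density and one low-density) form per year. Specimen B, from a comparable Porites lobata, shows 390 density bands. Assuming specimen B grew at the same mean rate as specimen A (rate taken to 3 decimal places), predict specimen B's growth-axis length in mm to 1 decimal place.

Specimen A: adjusted count: 654 − 12 = 642 density bands.
Specimen A: dividing by 2 density bands per year: 642 / 2 = 321 years.
A: Extension rate ≈ 1073.8 / 321 = 3.345 mm/year.
Specimen B: with 2 density bands per year, 390 / 2 = 195 years. B's length ≈ 3.345 × 195 = 652.3 mm.

652.3 mm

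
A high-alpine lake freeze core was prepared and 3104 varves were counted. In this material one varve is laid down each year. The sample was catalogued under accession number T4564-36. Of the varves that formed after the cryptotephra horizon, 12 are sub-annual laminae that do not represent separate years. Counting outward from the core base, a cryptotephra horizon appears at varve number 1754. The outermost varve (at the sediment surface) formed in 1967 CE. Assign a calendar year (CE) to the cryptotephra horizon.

629 CE

The cryptotephra horizon sits at varve 1754 from the core base, so 3104 − 1754 = 1350 varves formed after it.
1350 − 12 false = 1338 true varves after the cryptotephra horizon.
1967 − 1338 = 629 CE.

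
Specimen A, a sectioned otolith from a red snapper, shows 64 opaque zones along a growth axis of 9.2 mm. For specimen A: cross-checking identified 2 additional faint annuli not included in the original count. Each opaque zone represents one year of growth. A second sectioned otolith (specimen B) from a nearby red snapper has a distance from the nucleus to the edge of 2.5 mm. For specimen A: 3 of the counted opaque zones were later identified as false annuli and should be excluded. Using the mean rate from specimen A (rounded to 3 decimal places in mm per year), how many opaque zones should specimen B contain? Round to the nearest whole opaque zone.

17 opaque zones

Specimen A: correcting the raw count gives 64 − 3 + 2 = 63 true opaque zones.
A: Extension rate ≈ 9.2 / 63 = 0.146 mm per year.
For B, 2.5 / 0.146 = 17.12 years ≈ 17 opaque zones.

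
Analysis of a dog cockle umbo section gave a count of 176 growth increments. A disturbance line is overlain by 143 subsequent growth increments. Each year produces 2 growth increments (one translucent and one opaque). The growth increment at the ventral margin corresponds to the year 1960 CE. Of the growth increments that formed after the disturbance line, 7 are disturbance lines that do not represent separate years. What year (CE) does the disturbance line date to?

143 growth increments post-date the disturbance line.
Excluding 7 false growth increments: 143 − 7 = 136.
With 2 growth increments per year, 136 / 2 = 68 years.
1960 − 68 = 1892 CE.

1892 CE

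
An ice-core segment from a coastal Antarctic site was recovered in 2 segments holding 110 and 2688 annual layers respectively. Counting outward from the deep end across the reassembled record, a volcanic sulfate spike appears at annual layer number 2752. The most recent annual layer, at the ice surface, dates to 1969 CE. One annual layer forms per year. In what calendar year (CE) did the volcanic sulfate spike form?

Total annual layers = 110 + 2688 = 2798.
The volcanic sulfate spike sits at annual layer 2752 from the deep end, so 2798 − 2752 = 46 annual layers formed after it.
Counting back 46 years from 1969 CE places the volcanic sulfate spike in 1969 − 46 = 1923 CE.

1923 CE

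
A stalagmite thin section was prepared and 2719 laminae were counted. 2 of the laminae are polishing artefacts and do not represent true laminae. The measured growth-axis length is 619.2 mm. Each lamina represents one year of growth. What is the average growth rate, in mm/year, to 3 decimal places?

Correcting the raw count gives 2719 − 2 = 2717 true laminae.
Mean rate = 619.2 mm / 2717 years ≈ 0.228 mm/year.

0.228 mm/year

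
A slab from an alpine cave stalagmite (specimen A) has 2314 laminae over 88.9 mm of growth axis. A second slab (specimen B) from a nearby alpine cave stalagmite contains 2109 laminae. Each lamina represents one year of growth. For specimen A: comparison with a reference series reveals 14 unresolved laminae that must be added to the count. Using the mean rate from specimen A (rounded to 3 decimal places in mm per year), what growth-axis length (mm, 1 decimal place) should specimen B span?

80.1 mm

Specimen A: correcting the raw count gives 2314 + 14 = 2328 true laminae.
A: 88.9 mm over 2328 years gives 88.9 / 2328 ≈ 0.038 mm/year.
Length of B = 0.038 × 2109 = 80.1 mm.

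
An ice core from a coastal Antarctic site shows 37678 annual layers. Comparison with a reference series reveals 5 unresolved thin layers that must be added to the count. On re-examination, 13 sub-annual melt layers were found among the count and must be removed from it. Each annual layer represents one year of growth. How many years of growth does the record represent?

Adjusted count: 37678 − 13 + 5 = 37670 annual layers.
At one annual layer per year, that is 37670 years.

37670 years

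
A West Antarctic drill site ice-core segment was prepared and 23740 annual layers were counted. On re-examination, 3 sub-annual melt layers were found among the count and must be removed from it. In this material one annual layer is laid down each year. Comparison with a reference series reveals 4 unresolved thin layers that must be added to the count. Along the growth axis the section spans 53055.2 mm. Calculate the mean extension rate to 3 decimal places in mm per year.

Adjusted count: 23740 − 3 + 4 = 23741 annual layers.
Extension rate ≈ 53055.2 / 23741 = 2.235 mm per year.

2.235 mm per year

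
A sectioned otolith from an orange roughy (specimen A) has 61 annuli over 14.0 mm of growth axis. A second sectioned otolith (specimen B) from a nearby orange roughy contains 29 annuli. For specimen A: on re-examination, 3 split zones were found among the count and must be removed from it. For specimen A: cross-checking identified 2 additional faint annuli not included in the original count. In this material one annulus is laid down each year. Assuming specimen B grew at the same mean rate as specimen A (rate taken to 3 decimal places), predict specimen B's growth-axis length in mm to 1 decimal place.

6.8 mm

Specimen A: after corrections the count is 61 − 3 + 2 = 60 annuli.
A: Mean rate = 14.0 mm / 60 years ≈ 0.233 mm per year.
B's length ≈ 0.233 × 29 = 6.8 mm.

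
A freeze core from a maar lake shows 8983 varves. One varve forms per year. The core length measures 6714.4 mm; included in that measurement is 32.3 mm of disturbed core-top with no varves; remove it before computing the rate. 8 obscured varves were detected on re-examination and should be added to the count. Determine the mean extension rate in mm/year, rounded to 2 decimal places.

True varve count = 8983 + 8 = 8991.
The growth record spans 6714.4 − 32.3 = 6682.1 mm.
Extension rate ≈ 6682.1 / 8991 = 0.74 mm/year.

0.74 mm/year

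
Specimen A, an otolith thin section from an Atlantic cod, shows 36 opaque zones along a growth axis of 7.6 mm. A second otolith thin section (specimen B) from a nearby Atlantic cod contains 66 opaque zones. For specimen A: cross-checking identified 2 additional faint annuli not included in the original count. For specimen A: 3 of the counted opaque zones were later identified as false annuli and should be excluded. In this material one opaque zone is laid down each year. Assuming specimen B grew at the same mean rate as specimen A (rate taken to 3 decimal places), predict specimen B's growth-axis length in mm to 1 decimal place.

Specimen A: adjusted count: 36 − 3 + 2 = 35 opaque zones.
A: Extension rate ≈ 7.6 / 35 = 0.217 mm/year.
For B, 0.217 mm/year × 66 years = 14.3 mm.

14.3 mm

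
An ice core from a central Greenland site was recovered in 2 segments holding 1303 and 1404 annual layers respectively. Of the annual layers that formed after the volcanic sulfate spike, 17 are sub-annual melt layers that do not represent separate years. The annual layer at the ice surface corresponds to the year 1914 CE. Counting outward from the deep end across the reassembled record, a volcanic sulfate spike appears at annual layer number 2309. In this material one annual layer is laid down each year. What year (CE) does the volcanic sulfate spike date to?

1533 CE

Total annual layers = 1303 + 1404 = 2707.
Between annual layer 2309 and the ice surface there are 2707 − 2309 = 398 annual layers.
Excluding 17 false annual layers: 398 − 17 = 381.
1914 − 381 = 1533 CE.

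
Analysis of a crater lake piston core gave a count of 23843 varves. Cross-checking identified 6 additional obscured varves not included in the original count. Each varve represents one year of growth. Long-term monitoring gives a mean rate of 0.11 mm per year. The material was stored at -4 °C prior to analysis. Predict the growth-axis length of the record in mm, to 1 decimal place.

2623.4 mm

After corrections the count is 23843 + 6 = 23849 varves.
Predicted length = 0.11 mm/year × 23849 years = 2623.4 mm.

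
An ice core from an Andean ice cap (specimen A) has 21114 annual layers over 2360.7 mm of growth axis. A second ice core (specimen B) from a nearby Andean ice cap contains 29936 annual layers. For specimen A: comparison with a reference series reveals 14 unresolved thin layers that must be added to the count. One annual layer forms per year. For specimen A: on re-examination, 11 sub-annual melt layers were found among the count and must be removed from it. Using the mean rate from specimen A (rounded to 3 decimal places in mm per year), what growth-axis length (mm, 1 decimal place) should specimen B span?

Specimen A: adjusted count: 21114 − 11 + 14 = 21117 annual layers.
A: Mean rate = 2360.7 mm / 21117 years ≈ 0.112 mm per year.
For B, 0.112 mm/year × 29936 years = 3352.8 mm.

3352.8 mm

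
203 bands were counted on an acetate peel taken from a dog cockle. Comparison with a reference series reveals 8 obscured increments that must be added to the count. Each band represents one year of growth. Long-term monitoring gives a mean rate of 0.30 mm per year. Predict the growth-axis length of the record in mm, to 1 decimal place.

Adjusted count: 203 + 8 = 211 bands.
Length ≈ 0.30 × 211 = 63.3 mm.

63.3 mm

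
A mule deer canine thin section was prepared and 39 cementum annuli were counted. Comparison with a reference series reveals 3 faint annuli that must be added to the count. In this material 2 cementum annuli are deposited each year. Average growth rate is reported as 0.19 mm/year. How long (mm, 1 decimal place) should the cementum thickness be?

4.0 mm

Adjusted count: 39 + 3 = 42 cementum annuli.
With 2 cementum annuli per year, 42 / 2 = 21 years.
21 years at 0.19 mm/year gives 0.19 × 21 = 4.0 mm.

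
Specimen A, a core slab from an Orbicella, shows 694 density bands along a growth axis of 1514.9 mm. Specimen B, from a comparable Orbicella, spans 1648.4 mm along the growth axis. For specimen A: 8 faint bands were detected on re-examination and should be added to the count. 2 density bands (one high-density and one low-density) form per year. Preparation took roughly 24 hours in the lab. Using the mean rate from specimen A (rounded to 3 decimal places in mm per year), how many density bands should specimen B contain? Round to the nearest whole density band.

Specimen A: adjusted count: 694 + 8 = 702 density bands.
Specimen A: dividing by 2 density bands per year: 702 / 2 = 351 years.
A: Mean rate = 1514.9 mm / 351 years ≈ 4.316 mm/year.
Specimen B: 1648.4 mm / 4.316 mm per year = 381.93 years; at 2 density bands per year that is 381.93 × 2 ≈ 764 density bands.

764 density bands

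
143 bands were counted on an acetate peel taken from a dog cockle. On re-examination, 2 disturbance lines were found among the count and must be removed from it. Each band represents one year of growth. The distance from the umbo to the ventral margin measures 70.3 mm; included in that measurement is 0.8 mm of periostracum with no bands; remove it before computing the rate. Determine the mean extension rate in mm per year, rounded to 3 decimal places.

After corrections the count is 143 − 2 = 141 bands.
The growth record spans 70.3 − 0.8 = 69.5 mm.
69.5 mm over 141 years gives 69.5 / 141 ≈ 0.493 mm per year.

0.493 mm per year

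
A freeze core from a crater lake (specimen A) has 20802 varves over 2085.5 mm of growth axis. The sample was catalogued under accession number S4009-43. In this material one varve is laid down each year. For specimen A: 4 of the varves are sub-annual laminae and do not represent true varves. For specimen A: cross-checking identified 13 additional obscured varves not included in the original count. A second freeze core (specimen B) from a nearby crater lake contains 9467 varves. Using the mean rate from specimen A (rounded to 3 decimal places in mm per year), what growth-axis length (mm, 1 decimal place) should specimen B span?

Specimen A: after corrections the count is 20802 − 4 + 13 = 20811 varves.
A: 2085.5 mm over 20811 years gives 2085.5 / 20811 ≈ 0.100 mm/year.
B's length ≈ 0.100 × 9467 = 946.7 mm.

946.7 mm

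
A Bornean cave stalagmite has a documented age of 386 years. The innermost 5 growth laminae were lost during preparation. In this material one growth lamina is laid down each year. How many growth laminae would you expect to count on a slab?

381 growth laminae

One growth lamina per year gives 386 growth laminae over 386 years.
386 − 5 missed = 381 growth laminae expected in the prepared section.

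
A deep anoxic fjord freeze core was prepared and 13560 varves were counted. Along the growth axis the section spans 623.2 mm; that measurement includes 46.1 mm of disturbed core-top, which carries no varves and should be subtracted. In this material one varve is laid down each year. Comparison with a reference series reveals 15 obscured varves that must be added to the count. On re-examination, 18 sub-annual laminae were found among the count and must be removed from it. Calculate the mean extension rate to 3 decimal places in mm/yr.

Adjusted count: 13560 − 18 + 15 = 13557 varves.
Removing the 46.1 mm offcut leaves 623.2 − 46.1 = 577.1 mm.
577.1 mm over 13557 years gives 577.1 / 13557 ≈ 0.043 mm/yr.

0.043 mm/yr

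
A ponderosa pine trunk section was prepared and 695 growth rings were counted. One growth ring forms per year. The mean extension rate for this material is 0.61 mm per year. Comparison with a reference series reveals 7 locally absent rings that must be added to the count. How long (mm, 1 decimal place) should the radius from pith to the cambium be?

True growth ring count = 695 + 7 = 702.
702 years at 0.61 mm/year gives 0.61 × 702 = 428.2 mm.

428.2 mm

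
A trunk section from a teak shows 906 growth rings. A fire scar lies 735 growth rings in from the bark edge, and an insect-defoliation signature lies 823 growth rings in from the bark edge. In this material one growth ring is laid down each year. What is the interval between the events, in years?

Separation: 823 − 735 = 88 growth rings.
At one growth ring per year, 88 years elapsed between them.

88 years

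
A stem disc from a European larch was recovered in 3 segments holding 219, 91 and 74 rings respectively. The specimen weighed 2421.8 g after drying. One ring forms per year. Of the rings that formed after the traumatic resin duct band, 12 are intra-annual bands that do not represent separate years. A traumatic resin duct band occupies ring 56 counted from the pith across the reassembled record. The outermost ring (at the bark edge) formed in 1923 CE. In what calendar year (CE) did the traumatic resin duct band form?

Total rings = 219 + 91 + 74 = 384.
384 − 56 = 328 rings lie beyond the traumatic resin duct band toward the bark edge.
328 − 12 false = 316 true rings after the traumatic resin duct band.
Counting back 316 years from 1923 CE places the traumatic resin duct band in 1923 − 316 = 1607 CE.

1607 CE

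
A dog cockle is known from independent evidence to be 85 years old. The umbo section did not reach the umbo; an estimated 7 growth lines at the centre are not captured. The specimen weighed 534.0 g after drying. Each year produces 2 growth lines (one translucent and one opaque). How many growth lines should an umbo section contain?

163 growth lines

85 years at 2 growth lines per year gives 85 × 2 = 170 growth lines.
170 − 7 missed = 163 growth lines expected in the prepared section.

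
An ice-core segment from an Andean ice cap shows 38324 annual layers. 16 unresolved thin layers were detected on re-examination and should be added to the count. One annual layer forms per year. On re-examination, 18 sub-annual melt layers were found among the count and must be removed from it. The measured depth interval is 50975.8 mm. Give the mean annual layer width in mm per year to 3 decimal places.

Adjusted count: 38324 − 18 + 16 = 38322 annual layers.
Mean rate = 50975.8 mm / 38322 years ≈ 1.330 mm per year.

1.330 mm per year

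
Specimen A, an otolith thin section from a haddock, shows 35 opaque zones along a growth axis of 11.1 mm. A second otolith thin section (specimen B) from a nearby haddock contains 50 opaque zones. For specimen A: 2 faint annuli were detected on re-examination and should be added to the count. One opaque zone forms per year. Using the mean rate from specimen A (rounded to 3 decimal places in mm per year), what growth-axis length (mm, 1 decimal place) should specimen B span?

Specimen A: adjusted count: 35 + 2 = 37 opaque zones.
A: 11.1 mm over 37 years gives 11.1 / 37 ≈ 0.300 mm/year.
Length of B = 0.300 × 50 = 15.0 mm.

15.0 mm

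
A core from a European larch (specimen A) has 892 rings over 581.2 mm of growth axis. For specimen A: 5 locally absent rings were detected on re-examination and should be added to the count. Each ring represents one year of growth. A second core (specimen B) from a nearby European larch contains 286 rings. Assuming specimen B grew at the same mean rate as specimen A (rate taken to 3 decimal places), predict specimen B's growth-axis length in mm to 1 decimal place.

Specimen A: correcting the raw count gives 892 + 5 = 897 true rings.
A: Mean rate = 581.2 mm / 897 years ≈ 0.648 mm/year.
Length of B = 0.648 × 286 = 185.3 mm.

185.3 mm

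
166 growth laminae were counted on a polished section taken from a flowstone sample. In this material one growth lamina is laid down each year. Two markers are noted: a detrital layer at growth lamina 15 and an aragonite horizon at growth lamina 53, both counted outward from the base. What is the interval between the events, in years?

Separation: 53 − 15 = 38 growth laminae.
One growth lamina per year makes the interval 38 years.

38 years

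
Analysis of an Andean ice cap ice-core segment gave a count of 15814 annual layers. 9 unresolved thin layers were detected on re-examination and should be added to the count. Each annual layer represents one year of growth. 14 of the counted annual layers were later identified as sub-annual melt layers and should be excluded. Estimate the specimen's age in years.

After corrections the count is 15814 − 14 + 9 = 15809 annual layers.
At one annual layer per year, that is 15809 years.

15809 years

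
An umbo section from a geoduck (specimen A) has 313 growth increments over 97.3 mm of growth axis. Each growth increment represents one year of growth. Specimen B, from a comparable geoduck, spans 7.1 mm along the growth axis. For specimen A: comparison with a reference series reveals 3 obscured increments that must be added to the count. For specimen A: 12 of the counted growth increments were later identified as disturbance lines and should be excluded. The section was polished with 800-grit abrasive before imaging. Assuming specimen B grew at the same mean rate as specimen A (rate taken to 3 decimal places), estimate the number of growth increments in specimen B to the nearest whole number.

Specimen A: adjusted count: 313 − 12 + 3 = 304 growth increments.
A: Extension rate ≈ 97.3 / 304 = 0.320 mm per year.
For B, 7.1 / 0.320 = 22.19 years ≈ 22 growth increments.

22 growth increments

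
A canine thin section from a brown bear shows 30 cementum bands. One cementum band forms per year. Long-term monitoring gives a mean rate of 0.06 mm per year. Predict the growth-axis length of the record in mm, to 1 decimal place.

The record spans 30 years at 0.06 mm per year.
30 years at 0.06 mm/year gives 0.06 × 30 = 1.8 mm.

1.8 mm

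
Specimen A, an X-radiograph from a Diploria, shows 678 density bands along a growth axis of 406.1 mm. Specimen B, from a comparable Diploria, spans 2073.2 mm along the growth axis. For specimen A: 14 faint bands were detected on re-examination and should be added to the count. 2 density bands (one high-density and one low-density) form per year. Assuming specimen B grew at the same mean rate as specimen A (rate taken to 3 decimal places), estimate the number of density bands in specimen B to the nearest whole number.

Specimen A: after corrections the count is 678 + 14 = 692 density bands.
Specimen A: with 2 density bands per year, 692 / 2 = 346 years.
A: Extension rate ≈ 406.1 / 346 = 1.174 mm/yr.
Specimen B: 2073.2 mm / 1.174 mm per year = 1765.93 years; at 2 density bands per year that is 1765.93 × 2 ≈ 3532 density bands.

3532 density bands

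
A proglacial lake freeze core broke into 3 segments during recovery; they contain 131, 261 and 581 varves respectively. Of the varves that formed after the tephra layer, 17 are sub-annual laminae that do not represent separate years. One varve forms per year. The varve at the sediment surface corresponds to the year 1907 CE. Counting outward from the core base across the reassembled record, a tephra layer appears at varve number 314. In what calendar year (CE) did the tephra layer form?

Total varves = 131 + 261 + 581 = 973.
Between varve 314 and the sediment surface there are 973 − 314 = 659 varves.
Removing the 17 false varves leaves 659 − 17 = 642 true varves beyond the tephra layer.
Counting back 642 years from 1907 CE places the tephra layer in 1907 − 642 = 1265 CE.

1265 CE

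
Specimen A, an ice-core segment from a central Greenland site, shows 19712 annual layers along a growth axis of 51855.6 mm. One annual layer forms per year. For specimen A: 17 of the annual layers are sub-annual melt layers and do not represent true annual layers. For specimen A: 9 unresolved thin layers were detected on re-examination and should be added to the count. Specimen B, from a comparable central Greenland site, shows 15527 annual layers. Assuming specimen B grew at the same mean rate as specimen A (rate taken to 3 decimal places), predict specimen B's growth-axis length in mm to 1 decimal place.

Specimen A: adjusted count: 19712 − 17 + 9 = 19704 annual layers.
A: Extension rate ≈ 51855.6 / 19704 = 2.632 mm/yr.
Length of B = 2.632 × 15527 = 40867.1 mm.

40867.1 mm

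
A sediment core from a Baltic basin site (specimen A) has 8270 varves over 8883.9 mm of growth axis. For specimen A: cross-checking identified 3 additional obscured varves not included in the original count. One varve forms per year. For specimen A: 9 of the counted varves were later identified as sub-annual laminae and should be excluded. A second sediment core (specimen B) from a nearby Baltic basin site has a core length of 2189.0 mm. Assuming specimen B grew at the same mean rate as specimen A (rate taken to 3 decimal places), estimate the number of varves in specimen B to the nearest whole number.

Specimen A: adjusted count: 8270 − 9 + 3 = 8264 varves.
A: Extension rate ≈ 8883.9 / 8264 = 1.075 mm/year.
For B, 2189.0 / 1.075 = 2036.28 years ≈ 2036 varves.

2036 varves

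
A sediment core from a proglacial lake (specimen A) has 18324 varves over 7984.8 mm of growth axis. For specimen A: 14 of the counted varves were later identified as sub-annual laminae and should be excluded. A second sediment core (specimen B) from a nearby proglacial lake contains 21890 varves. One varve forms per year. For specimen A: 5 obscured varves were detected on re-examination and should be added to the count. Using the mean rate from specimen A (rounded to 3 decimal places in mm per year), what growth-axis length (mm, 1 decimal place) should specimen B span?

9544.0 mm

Specimen A: adjusted count: 18324 − 14 + 5 = 18315 varves.
A: Extension rate ≈ 7984.8 / 18315 = 0.436 mm/yr.
For B, 0.436 mm/year × 21890 years = 9544.0 mm.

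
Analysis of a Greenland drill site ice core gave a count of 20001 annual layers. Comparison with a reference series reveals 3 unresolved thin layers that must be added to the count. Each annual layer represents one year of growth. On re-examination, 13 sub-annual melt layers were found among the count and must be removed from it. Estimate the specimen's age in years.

19991 years

Correcting the raw count gives 20001 − 13 + 3 = 19991 true annual layers.
One annual layer per year makes the duration 19991 years.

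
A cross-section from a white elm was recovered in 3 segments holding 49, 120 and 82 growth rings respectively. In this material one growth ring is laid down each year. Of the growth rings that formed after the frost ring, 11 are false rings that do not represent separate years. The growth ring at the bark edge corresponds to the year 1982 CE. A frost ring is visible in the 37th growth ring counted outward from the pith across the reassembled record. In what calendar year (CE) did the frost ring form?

Total growth rings = 49 + 120 + 82 = 251.
The frost ring sits at growth ring 37 from the pith, so 251 − 37 = 214 growth rings formed after it.
Excluding 11 false growth rings: 214 − 11 = 203.
1982 − 203 = 1779 CE.

1779 CE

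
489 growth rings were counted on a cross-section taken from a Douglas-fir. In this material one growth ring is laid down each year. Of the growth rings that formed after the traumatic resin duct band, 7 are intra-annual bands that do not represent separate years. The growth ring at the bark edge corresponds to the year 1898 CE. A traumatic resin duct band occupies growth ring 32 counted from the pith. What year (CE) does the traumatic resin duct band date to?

1448 CE

489 − 32 = 457 growth rings lie beyond the traumatic resin duct band toward the bark edge.
Removing the 7 false growth rings leaves 457 − 7 = 450 true growth rings beyond the traumatic resin duct band.
The growth ring at the bark edge is 1898 CE, so the traumatic resin duct band dates to 1898 − 450 = 1448 CE.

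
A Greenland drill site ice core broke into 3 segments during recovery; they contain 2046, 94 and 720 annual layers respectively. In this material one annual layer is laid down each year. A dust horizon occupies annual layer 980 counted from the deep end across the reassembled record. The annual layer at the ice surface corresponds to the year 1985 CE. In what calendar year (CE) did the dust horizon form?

105 CE

Total annual layers = 2046 + 94 + 720 = 2860.
The dust horizon sits at annual layer 980 from the deep end, so 2860 − 980 = 1880 annual layers formed after it.
1985 − 1880 = 105 CE.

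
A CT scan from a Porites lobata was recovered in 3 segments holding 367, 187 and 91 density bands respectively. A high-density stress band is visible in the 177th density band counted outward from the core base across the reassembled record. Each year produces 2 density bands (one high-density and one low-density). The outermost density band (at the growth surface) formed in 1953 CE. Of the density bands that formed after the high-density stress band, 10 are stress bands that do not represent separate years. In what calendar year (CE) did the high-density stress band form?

Total density bands = 367 + 187 + 91 = 645.
Between density band 177 and the growth surface there are 645 − 177 = 468 density bands.
468 − 10 false = 458 true density bands after the high-density stress band.
With 2 density bands per year, 458 / 2 = 229 years.
1953 − 229 = 1724 CE.

1724 CE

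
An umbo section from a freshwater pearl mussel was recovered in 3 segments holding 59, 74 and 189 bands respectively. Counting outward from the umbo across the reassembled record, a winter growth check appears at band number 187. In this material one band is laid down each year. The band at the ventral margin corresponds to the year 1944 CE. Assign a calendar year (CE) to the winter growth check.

1809 CE

Total bands = 59 + 74 + 189 = 322.
The winter growth check sits at band 187 from the umbo, so 322 − 187 = 135 bands formed after it.
1944 − 135 = 1809 CE.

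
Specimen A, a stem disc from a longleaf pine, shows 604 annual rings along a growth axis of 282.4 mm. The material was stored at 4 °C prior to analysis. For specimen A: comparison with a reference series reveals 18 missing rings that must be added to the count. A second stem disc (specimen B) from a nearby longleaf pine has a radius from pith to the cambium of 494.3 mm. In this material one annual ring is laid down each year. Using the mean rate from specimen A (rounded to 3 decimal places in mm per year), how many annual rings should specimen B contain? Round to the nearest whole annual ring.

Specimen A: correcting the raw count gives 604 + 18 = 622 true annual rings.
A: 282.4 mm over 622 years gives 282.4 / 622 ≈ 0.454 mm/year.
For B, 494.3 / 0.454 = 1088.77 years ≈ 1089 annual rings.

1089 annual rings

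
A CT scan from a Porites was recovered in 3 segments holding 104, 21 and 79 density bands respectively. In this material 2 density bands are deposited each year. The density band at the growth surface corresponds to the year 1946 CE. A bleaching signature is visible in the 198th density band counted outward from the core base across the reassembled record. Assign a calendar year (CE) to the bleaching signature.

Total density bands = 104 + 21 + 79 = 204.
The bleaching signature sits at density band 198 from the core base, so 204 − 198 = 6 density bands formed after it.
With 2 density bands per year, 6 / 2 = 3 years.
1946 − 3 = 1943 CE.

1943 CE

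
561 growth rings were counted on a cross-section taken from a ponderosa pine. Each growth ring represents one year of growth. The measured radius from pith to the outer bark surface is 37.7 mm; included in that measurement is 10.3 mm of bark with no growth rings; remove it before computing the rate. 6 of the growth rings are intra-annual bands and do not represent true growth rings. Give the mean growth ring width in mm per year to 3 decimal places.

After corrections the count is 561 − 6 = 555 growth rings.
Net length = 37.7 − 10.3 = 27.4 mm.
Mean rate = 27.4 mm / 555 years ≈ 0.049 mm per year.

0.049 mm per year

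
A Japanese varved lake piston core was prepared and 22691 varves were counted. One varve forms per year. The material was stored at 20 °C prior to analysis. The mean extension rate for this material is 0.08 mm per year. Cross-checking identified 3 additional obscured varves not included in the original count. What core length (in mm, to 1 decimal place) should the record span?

True varve count = 22691 + 3 = 22694.
Predicted length = 0.08 mm/year × 22694 years = 1815.5 mm.

1815.5 mm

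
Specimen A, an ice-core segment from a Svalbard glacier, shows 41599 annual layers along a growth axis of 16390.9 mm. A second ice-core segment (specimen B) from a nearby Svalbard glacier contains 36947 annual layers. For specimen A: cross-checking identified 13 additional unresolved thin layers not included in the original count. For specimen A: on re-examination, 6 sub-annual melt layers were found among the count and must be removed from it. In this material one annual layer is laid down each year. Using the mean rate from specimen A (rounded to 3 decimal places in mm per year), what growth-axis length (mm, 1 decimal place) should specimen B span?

14557.1 mm

Specimen A: after corrections the count is 41599 − 6 + 13 = 41606 annual layers.
A: Extension rate ≈ 16390.9 / 41606 = 0.394 mm/yr.
Length of B = 0.394 × 36947 = 14557.1 mm.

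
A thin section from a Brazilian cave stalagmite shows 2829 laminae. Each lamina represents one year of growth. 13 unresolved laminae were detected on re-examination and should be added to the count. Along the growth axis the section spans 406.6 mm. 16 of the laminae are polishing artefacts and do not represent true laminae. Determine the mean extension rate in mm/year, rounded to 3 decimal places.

0.144 mm/year

True lamina count = 2829 − 16 + 13 = 2826.
406.6 mm over 2826 years gives 406.6 / 2826 ≈ 0.144 mm/year.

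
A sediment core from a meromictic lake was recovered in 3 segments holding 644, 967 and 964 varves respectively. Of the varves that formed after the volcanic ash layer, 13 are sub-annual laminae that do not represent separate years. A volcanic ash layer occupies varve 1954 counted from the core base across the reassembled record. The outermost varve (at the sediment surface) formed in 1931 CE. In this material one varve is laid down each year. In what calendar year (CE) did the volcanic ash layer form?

Total varves = 644 + 967 + 964 = 2575.
2575 − 1954 = 621 varves lie beyond the volcanic ash layer toward the sediment surface.
Removing the 13 false varves leaves 621 − 13 = 608 true varves beyond the volcanic ash layer.
The varve at the sediment surface is 1931 CE, so the volcanic ash layer dates to 1931 − 608 = 1323 CE.

1323 CE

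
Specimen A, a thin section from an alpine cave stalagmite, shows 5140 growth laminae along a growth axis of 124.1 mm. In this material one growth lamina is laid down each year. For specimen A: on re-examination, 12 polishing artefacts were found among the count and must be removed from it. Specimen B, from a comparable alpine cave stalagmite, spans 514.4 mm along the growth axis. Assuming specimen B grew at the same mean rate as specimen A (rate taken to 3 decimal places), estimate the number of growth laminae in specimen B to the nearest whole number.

Specimen A: after corrections the count is 5140 − 12 = 5128 growth laminae.
A: Extension rate ≈ 124.1 / 5128 = 0.024 mm per year.
Specimen B: 514.4 mm / 0.024 mm per year = 21433.33 years ≈ 21433 growth laminae.

21433 growth laminae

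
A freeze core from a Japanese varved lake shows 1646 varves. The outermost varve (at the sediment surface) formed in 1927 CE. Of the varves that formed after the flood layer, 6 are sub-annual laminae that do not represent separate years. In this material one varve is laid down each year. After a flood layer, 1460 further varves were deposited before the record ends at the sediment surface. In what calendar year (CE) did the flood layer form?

473 CE

1460 varves formed after the flood layer.
1460 − 6 false = 1454 true varves after the flood layer.
The varve at the sediment surface is 1927 CE, so the flood layer dates to 1927 − 1454 = 473 CE.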